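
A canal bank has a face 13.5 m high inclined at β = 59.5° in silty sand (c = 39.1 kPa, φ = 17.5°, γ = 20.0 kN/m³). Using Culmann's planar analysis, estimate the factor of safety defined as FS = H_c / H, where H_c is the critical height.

FS = 1.85

H_c = (4c/γ) · sinβ cosφ / [1 − cos(β − φ)]
    = (4·39.1/20.0) · sin59.5°·cos17.5° / [1 − cos42.0°]
    = 7.820 · 0.8218 / 0.2569 = 25.02 m
FS = H_c / H = 25.02 / 13.5 = 1.853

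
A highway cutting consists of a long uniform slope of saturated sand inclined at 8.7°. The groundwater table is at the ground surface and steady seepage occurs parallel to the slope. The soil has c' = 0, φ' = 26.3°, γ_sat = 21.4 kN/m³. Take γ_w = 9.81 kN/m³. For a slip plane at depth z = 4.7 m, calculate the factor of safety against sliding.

FS = 1.75

With seepage parallel to the slope and the water table at the surface, the effective normal stress on the slip plane uses the buoyant unit weight γ' = γ_sat − γ_w while the driving shear stress uses γ_sat:
FS = [c' + γ' z cos²β tanφ'] / [γ_sat z sinβ cosβ]
(For c' = 0 this reduces to FS = (γ'/γ_sat)·tanφ'/tanβ.)
γ' = 21.4 − 9.81 = 11.59 kN/m³
Numerator = 0.0 + 11.59·4.7·cos²8.7°·tan26.3° = 0.0 + 11.59·4.7·0.9771·0.4942 = 26.306 kPa
Denominator = 21.4·4.7·sin8.7°·cos8.7° = 21.4·4.7·0.1513·0.9885 = 15.039 kPa
FS = 26.306 / 15.039 = 1.749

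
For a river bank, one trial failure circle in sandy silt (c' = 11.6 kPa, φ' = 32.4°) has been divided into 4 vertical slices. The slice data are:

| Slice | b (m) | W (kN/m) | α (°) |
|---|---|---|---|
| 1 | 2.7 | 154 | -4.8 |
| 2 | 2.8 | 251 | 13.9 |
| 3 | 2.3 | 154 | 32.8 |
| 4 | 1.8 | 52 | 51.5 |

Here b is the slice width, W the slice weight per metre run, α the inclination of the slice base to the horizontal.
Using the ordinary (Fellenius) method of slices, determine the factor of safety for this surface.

Ordinary method of slices: FS = Σ[c'·Δl_i + (W_i cosα_i)·tanφ'] / Σ W_i sinα_i, with Δl_i = b_i / cosα_i.
Slice 1: Δl = 2.7/cos(-4.8°) = 2.710 m; N'_1 = 154·cos(-4.8°) = 153.5; c'Δl = 31.43; W sinα = -12.9
Slice 2: Δl = 2.8/cos13.9° = 2.884 m; N'_2 = 251·cos13.9° = 243.6; c'Δl = 33.46; W sinα = 60.3
Slice 3: Δl = 2.3/cos32.8° = 2.736 m; N'_3 = 154·cos32.8° = 129.4; c'Δl = 31.74; W sinα = 83.4
Slice 4: Δl = 1.8/cos51.5° = 2.891 m; N'_4 = 52·cos51.5° = 32.4; c'Δl = 33.54; W sinα = 40.7
Σc'Δl = 130.2 kN/m; ΣN' = 558.9 kN/m; ΣW sinα = 171.5 kN/m
Resisting = 130.2 + 558.9·tan32.4° = 130.2 + 354.7 = 484.9 kN/m
FS = 484.9 / 171.5 = 2.827

FS = 2.83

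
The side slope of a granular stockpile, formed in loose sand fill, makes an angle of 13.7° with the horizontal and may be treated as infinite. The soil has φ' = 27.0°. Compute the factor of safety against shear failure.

FS = 2.09

For a dry cohesionless infinite slope the factor of safety is FS = tanφ' / tanβ.
FS = tan27.0° / tan13.7° = 0.5095 / 0.2438 = 2.090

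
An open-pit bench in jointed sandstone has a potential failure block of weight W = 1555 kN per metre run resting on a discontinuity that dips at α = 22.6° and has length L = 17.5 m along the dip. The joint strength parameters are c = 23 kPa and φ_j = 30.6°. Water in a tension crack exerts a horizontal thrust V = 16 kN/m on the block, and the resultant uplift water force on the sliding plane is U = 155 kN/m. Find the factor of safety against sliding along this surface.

FS = 1.89

Resolving the block weight along and normal to the plane and applying the Mohr–Coulomb strength on the joint:
N' = W cosα − U − V sinα = 1555·cos22.6° − 155 − 16·sin22.6° = 1274.4 kN/m
Driving force T = W sinα + V cosα = 1555·sin22.6° + 16·cos22.6° = 612.4 kN/m
Resisting force R = c·L + N'·tanφ_j = 23·17.5 + 1274.4·tan30.6° = 402.5 + 753.7 = 1156.2 kN/m
FS = R / T = 1156.2 / 612.4 = 1.888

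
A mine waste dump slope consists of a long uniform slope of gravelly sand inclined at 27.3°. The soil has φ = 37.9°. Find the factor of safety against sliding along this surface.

FS = 1.51

For a dry cohesionless infinite slope the factor of safety is FS = tanφ / tanβ.
FS = tan37.9° / tan27.3° = 0.7785 / 0.5161 = 1.508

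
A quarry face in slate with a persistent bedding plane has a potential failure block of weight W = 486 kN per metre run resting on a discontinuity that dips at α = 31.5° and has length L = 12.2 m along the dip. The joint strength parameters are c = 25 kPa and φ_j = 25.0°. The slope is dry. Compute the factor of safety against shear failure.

FS = 1.96

Resolving the block weight along and normal to the plane and applying the Mohr–Coulomb strength on the joint:
N' = W cosα = 486·cos31.5° = 414.4 kN/m
Driving force T = W sinα = 486·sin31.5° = 253.9 kN/m
Resisting force R = c·L + N'·tanφ_j = 25·12.2 + 414.4·tan25.0° = 305.0 + 193.2 = 498.2 kN/m
FS = R / T = 498.2 / 253.9 = 1.962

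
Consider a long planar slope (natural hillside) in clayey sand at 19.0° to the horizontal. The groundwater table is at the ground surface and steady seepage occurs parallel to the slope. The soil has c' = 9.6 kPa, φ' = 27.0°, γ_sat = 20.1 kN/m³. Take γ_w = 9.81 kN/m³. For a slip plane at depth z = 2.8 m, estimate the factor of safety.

With seepage parallel to the slope and the water table at the surface, the effective normal stress on the slip plane uses the buoyant unit weight γ' = γ_sat − γ_w while the driving shear stress uses γ_sat:
FS = [c' + γ' z cos²β tanφ'] / [γ_sat z sinβ cosβ]
γ' = 20.1 − 9.81 = 10.29 kN/m³
Numerator = 9.6 + 10.29·2.8·cos²19.0°·tan27.0° = 9.6 + 10.29·2.8·0.8940·0.5095 = 22.724 kPa
Denominator = 20.1·2.8·sin19.0°·cos19.0° = 20.1·2.8·0.3256·0.9455 = 17.325 kPa
FS = 22.724 / 17.325 = 1.312

FS = 1.31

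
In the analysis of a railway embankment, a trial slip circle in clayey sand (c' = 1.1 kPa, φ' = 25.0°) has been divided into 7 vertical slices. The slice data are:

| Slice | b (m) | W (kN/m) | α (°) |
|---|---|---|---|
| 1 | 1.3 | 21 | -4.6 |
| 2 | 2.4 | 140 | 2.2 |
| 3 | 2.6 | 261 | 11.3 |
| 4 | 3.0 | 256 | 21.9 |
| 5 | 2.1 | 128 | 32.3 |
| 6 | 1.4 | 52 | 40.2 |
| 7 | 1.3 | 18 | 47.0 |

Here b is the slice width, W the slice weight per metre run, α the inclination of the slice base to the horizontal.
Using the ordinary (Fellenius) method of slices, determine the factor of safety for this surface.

FS = 1.50

Ordinary method of slices: FS = Σ[c'·Δl_i + (W_i cosα_i)·tanφ'] / Σ W_i sinα_i, with Δl_i = b_i / cosα_i.
Slice 1: Δl = 1.3/cos(-4.6°) = 1.304 m; N'_1 = 21·cos(-4.6°) = 20.9; c'Δl = 1.43; W sinα = -1.7
Slice 2: Δl = 2.4/cos2.2° = 2.402 m; N'_2 = 140·cos2.2° = 139.9; c'Δl = 2.64; W sinα = 5.4
Slice 3: Δl = 2.6/cos11.3° = 2.651 m; N'_3 = 261·cos11.3° = 255.9; c'Δl = 2.92; W sinα = 51.1
Slice 4: Δl = 3.0/cos21.9° = 3.233 m; N'_4 = 256·cos21.9° = 237.5; c'Δl = 3.56; W sinα = 95.5
Slice 5: Δl = 2.1/cos32.3° = 2.484 m; N'_5 = 128·cos32.3° = 108.2; c'Δl = 2.73; W sinα = 68.4
Slice 6: Δl = 1.4/cos40.2° = 1.833 m; N'_6 = 52·cos40.2° = 39.7; c'Δl = 2.02; W sinα = 33.6
Slice 7: Δl = 1.3/cos47.0° = 1.906 m; N'_7 = 18·cos47.0° = 12.3; c'Δl = 2.10; W sinα = 13.2
Σc'Δl = 17.4 kN/m; ΣN' = 814.5 kN/m; ΣW sinα = 265.4 kN/m
Resisting = 17.4 + 814.5·tan25.0° = 17.4 + 379.8 = 397.2 kN/m
FS = 397.2 / 265.4 = 1.496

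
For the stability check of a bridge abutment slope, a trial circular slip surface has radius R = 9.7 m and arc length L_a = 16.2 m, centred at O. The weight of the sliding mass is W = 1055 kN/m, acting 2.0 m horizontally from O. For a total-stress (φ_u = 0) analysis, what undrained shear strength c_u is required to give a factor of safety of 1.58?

FS = c_u·L_a·R / (W·d), so c_u = FS·W·d / (L_a·R).
c_u = 1.58·1055·2.0 / (16.20·9.7) = 3333.8 / 157.14 = 21.22 kPa

c_u = 21.2 kPa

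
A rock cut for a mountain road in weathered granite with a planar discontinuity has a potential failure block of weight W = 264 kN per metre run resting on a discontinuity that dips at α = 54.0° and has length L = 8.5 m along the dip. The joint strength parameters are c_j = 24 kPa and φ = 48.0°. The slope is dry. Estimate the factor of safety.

FS = 1.76

Resolving the block weight along and normal to the plane and applying the Mohr–Coulomb strength on the joint:
N' = W cosα = 264·cos54.0° = 155.2 kN/m
Driving force T = W sinα = 264·sin54.0° = 213.6 kN/m
Resisting force R = c_j·L + N'·tanφ = 24·8.5 + 155.2·tan48.0° = 204.0 + 172.3 = 376.3 kN/m
FS = R / T = 376.3 / 213.6 = 1.762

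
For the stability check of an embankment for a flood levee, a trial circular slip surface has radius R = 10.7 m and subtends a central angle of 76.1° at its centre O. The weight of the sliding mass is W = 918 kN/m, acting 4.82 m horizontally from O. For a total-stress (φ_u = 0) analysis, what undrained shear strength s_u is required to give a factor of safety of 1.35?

FS = s_u·L_a·R / (W·d), so s_u = FS·W·d / (L_a·R).
Arc length L_a = R·θ = 10.7·(76.1°·π/180) = 10.7·1.3282 = 14.21 m
s_u = 1.35·918·4.82 / (14.21·10.7) = 5973.4 / 152.07 = 39.28 kPa

s_u = 39.3 kPa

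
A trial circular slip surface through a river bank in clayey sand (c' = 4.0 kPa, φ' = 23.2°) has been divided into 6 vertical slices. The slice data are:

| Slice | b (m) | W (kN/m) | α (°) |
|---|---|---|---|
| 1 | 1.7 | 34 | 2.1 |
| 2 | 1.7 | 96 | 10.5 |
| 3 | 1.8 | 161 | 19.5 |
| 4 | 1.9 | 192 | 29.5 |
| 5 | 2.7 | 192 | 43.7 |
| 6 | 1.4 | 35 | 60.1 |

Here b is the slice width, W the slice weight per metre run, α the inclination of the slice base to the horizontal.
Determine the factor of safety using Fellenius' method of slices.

FS = 0.95

Ordinary method of slices: FS = Σ[c'·Δl_i + (W_i cosα_i)·tanφ'] / Σ W_i sinα_i, with Δl_i = b_i / cosα_i.
Slice 1: Δl = 1.7/cos2.1° = 1.701 m; N'_1 = 34·cos2.1° = 34.0; c'Δl = 6.80; W sinα = 1.2
Slice 2: Δl = 1.7/cos10.5° = 1.729 m; N'_2 = 96·cos10.5° = 94.4; c'Δl = 6.92; W sinα = 17.5
Slice 3: Δl = 1.8/cos19.5° = 1.910 m; N'_3 = 161·cos19.5° = 151.8; c'Δl = 7.64; W sinα = 53.7
Slice 4: Δl = 1.9/cos29.5° = 2.183 m; N'_4 = 192·cos29.5° = 167.1; c'Δl = 8.73; W sinα = 94.5
Slice 5: Δl = 2.7/cos43.7° = 3.735 m; N'_5 = 192·cos43.7° = 138.8; c'Δl = 14.94; W sinα = 132.6
Slice 6: Δl = 1.4/cos60.1° = 2.808 m; N'_6 = 35·cos60.1° = 17.4; c'Δl = 11.23; W sinα = 30.3
Σc'Δl = 56.3 kN/m; ΣN' = 603.5 kN/m; ΣW sinα = 330.0 kN/m
Resisting = 56.3 + 603.5·tan23.2° = 56.3 + 258.7 = 314.9 kN/m
FS = 314.9 / 330.0 = 0.954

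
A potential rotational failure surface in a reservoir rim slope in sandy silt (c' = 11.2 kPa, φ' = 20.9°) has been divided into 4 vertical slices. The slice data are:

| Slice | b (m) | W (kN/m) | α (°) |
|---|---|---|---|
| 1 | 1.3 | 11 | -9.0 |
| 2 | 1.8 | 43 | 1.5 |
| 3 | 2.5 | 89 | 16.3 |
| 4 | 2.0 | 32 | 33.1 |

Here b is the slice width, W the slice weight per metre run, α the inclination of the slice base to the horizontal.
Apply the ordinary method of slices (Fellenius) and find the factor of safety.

Ordinary method of slices: FS = Σ[c'·Δl_i + (W_i cosα_i)·tanφ'] / Σ W_i sinα_i, with Δl_i = b_i / cosα_i.
Slice 1: Δl = 1.3/cos(-9.0°) = 1.316 m; N'_1 = 11·cos(-9.0°) = 10.9; c'Δl = 14.74; W sinα = -1.7
Slice 2: Δl = 1.8/cos1.5° = 1.801 m; N'_2 = 43·cos1.5° = 43.0; c'Δl = 20.17; W sinα = 1.1
Slice 3: Δl = 2.5/cos16.3° = 2.605 m; N'_3 = 89·cos16.3° = 85.4; c'Δl = 29.17; W sinα = 25.0
Slice 4: Δl = 2.0/cos33.1° = 2.387 m; N'_4 = 32·cos33.1° = 26.8; c'Δl = 26.74; W sinα = 17.5
Σc'Δl = 90.8 kN/m; ΣN' = 166.1 kN/m; ΣW sinα = 41.9 kN/m
Resisting = 90.8 + 166.1·tan20.9° = 90.8 + 63.4 = 154.2 kN/m
FS = 154.2 / 41.9 = 3.685

FS = 3.68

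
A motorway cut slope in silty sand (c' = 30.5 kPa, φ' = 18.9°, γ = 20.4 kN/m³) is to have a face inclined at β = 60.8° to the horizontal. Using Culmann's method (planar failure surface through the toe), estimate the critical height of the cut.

H_c = 19.32 m

Culmann's analysis gives the critical failure plane at α_cr = (β + φ')/2 = (60.8 + 18.9)/2 = 39.8°, and the critical height
H_c = (4c'/γ) · sinβ cosφ' / [1 − cos(β − φ')]
    = (4·30.5/20.4) · sin60.8°·cos18.9° / [1 − cos(41.9°)]
    = 5.980 · 0.8729·0.9461 / [1 − 0.7443]
    = 5.980 · 0.8259 / 0.2557
    = 19.32 m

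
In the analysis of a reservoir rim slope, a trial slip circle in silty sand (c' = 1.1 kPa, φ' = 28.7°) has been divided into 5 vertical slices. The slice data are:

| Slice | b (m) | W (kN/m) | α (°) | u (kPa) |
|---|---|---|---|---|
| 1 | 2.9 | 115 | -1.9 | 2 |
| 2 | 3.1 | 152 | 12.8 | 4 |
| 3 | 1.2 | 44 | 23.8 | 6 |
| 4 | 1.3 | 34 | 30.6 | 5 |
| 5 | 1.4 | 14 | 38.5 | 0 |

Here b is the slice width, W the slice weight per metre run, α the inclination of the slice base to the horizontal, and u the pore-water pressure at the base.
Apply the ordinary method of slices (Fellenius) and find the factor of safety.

Ordinary method of slices: FS = Σ[c'·Δl_i + (W_i cosα_i − u_i·Δl_i)·tanφ'] / Σ W_i sinα_i, with Δl_i = b_i / cosα_i.
Slice 1: Δl = 2.9/cos(-1.9°) = 2.902 m; N'_1 = 115·cos(-1.9°) − 2·2.902 = 109.1; c'Δl = 3.19; W sinα = -3.8
Slice 2: Δl = 3.1/cos12.8° = 3.179 m; N'_2 = 152·cos12.8° − 4·3.179 = 135.5; c'Δl = 3.50; W sinα = 33.7
Slice 3: Δl = 1.2/cos23.8° = 1.312 m; N'_3 = 44·cos23.8° − 6·1.312 = 32.4; c'Δl = 1.44; W sinα = 17.8
Slice 4: Δl = 1.3/cos30.6° = 1.510 m; N'_4 = 34·cos30.6° − 5·1.510 = 21.7; c'Δl = 1.66; W sinα = 17.3
Slice 5: Δl = 1.4/cos38.5° = 1.789 m; N'_5 = 14·cos38.5° − 0·1.789 = 11.0; c'Δl = 1.97; W sinα = 8.7
Σc'Δl = 11.8 kN/m; ΣN' = 309.7 kN/m; ΣW sinα = 73.6 kN/m
Resisting = 11.8 + 309.7·tan28.7° = 11.8 + 169.6 = 181.3 kN/m
FS = 181.3 / 73.6 = 2.462

FS = 2.46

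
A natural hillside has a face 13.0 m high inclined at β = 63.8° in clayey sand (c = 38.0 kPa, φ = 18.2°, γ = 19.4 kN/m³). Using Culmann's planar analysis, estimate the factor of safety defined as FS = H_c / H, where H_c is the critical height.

FS = 1.71

H_c = (4c/γ) · sinβ cosφ / [1 − cos(β − φ)]
    = (4·38.0/19.4) · sin63.8°·cos18.2° / [1 − cos45.6°]
    = 7.835 · 0.8524 / 0.3003 = 22.24 m
FS = H_c / H = 22.24 / 13.0 = 1.710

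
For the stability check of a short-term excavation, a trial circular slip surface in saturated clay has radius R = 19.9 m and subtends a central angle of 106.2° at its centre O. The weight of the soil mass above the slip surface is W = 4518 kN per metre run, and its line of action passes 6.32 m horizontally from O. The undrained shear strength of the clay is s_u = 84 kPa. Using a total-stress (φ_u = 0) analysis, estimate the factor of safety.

Taking moments about the centre O, the resisting moment is provided by the undrained shear strength acting along the arc:
Arc length L_a = R·θ = 19.9·(106.2°·π/180) = 19.9·1.8535 = 36.89 m
M_R = s_u·L_a·R = 84·36.89·19.9 = 61657.7 kN·m/m
M_D = W·d = 4518·6.32 = 28553.8 kN·m/m
FS = M_R / M_D = 61657.7 / 28553.8 = 2.159

FS = 2.16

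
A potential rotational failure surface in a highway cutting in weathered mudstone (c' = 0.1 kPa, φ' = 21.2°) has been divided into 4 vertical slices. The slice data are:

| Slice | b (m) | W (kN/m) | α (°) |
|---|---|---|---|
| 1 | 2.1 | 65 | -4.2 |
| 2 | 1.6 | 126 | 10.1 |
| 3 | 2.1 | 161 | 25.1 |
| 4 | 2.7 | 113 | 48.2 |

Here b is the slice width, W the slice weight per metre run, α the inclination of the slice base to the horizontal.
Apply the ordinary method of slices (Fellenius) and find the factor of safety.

Ordinary method of slices: FS = Σ[c'·Δl_i + (W_i cosα_i)·tanφ'] / Σ W_i sinα_i, with Δl_i = b_i / cosα_i.
Slice 1: Δl = 2.1/cos(-4.2°) = 2.106 m; N'_1 = 65·cos(-4.2°) = 64.8; c'Δl = 0.21; W sinα = -4.8
Slice 2: Δl = 1.6/cos10.1° = 1.625 m; N'_2 = 126·cos10.1° = 124.0; c'Δl = 0.16; W sinα = 22.1
Slice 3: Δl = 2.1/cos25.1° = 2.319 m; N'_3 = 161·cos25.1° = 145.8; c'Δl = 0.23; W sinα = 68.3
Slice 4: Δl = 2.7/cos48.2° = 4.051 m; N'_4 = 113·cos48.2° = 75.3; c'Δl = 0.41; W sinα = 84.2
Σc'Δl = 1.0 kN/m; ΣN' = 410.0 kN/m; ΣW sinα = 169.9 kN/m
Resisting = 1.0 + 410.0·tan21.2° = 1.0 + 159.0 = 160.0 kN/m
FS = 160.0 / 169.9 = 0.942

FS = 0.94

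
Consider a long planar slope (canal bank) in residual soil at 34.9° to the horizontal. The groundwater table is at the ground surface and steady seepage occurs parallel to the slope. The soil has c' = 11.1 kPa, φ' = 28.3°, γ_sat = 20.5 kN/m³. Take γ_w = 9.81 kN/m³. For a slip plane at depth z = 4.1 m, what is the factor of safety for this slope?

With seepage parallel to the slope and the water table at the surface, the effective normal stress on the slip plane uses the buoyant unit weight γ' = γ_sat − γ_w while the driving shear stress uses γ_sat:
FS = [c' + γ' z cos²β tanφ'] / [γ_sat z sinβ cosβ]
γ' = 20.5 − 9.81 = 10.69 kN/m³
Numerator = 11.1 + 10.69·4.1·cos²34.9°·tan28.3° = 11.1 + 10.69·4.1·0.6726·0.5384 = 26.974 kPa
Denominator = 20.5·4.1·sin34.9°·cos34.9° = 20.5·4.1·0.5721·0.8202 = 39.440 kPa
FS = 26.974 / 39.440 = 0.684

FS = 0.68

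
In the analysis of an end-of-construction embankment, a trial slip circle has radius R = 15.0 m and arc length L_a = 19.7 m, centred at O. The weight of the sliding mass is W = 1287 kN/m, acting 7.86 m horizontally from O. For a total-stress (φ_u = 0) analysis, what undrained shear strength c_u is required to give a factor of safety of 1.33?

c_u = 45.5 kPa

FS = c_u·L_a·R / (W·d), so c_u = FS·W·d / (L_a·R).
c_u = 1.33·1287·7.86 / (19.70·15.0) = 13454.0 / 295.50 = 45.53 kPa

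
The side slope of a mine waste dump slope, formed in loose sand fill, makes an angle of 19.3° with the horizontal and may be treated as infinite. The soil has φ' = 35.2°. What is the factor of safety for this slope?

For a dry cohesionless infinite slope the factor of safety is FS = tanφ' / tanβ.
FS = tan35.2° / tan19.3° = 0.7054 / 0.3502 = 2.014

FS = 2.01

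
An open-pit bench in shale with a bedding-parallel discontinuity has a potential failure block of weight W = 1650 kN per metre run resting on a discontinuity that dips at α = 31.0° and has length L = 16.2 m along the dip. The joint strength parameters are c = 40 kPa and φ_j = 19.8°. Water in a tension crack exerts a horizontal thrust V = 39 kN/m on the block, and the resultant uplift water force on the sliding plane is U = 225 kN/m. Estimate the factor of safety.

Resolving the block weight along and normal to the plane and applying the Mohr–Coulomb strength on the joint:
N' = W cosα − U − V sinα = 1650·cos31.0° − 225 − 39·sin31.0° = 1169.2 kN/m
Driving force T = W sinα + V cosα = 1650·sin31.0° + 39·cos31.0° = 883.2 kN/m
Resisting force R = c·L + N'·tanφ_j = 40·16.2 + 1169.2·tan19.8° = 648.0 + 421.0 = 1069.0 kN/m
FS = R / T = 1069.0 / 883.2 = 1.210

FS = 1.21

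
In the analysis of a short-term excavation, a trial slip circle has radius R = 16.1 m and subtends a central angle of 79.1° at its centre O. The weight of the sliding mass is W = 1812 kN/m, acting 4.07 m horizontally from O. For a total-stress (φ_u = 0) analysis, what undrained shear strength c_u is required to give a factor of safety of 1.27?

c_u = 26.2 kPa

FS = c_u·L_a·R / (W·d), so c_u = FS·W·d / (L_a·R).
Arc length L_a = R·θ = 16.1·(79.1°·π/180) = 16.1·1.3806 = 22.23 m
c_u = 1.27·1812·4.07 / (22.23·16.1) = 9366.0 / 357.85 = 26.17 kPa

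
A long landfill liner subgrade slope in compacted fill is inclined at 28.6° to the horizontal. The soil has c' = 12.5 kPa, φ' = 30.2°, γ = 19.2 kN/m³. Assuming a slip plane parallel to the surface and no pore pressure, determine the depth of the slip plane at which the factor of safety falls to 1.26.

z = 8.05 m

Setting FS = 1.26 in FS = [c' + γz cos²β tanφ'] / [γz sinβ cosβ] and solving for z:
z = c' / [γ cosβ (FS·sinβ − cosβ·tanφ')]
  = 12.5 / [19.2·cos28.6°·(1.26·sin28.6° − cos28.6°·tan30.2°)]
  = 12.5 / [19.2·0.8780·(1.26·0.4787 − 0.8780·0.5820)]
  = 12.5 / 1.5535 = 8.047 m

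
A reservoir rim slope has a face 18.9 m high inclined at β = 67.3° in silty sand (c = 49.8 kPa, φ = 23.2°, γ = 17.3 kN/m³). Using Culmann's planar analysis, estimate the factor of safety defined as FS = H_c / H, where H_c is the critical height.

H_c = (4c/γ) · sinβ cosφ / [1 − cos(β − φ)]
    = (4·49.8/17.3) · sin67.3°·cos23.2° / [1 − cos44.1°]
    = 11.514 · 0.8479 / 0.2819 = 34.64 m
FS = H_c / H = 34.64 / 18.9 = 1.833

FS = 1.83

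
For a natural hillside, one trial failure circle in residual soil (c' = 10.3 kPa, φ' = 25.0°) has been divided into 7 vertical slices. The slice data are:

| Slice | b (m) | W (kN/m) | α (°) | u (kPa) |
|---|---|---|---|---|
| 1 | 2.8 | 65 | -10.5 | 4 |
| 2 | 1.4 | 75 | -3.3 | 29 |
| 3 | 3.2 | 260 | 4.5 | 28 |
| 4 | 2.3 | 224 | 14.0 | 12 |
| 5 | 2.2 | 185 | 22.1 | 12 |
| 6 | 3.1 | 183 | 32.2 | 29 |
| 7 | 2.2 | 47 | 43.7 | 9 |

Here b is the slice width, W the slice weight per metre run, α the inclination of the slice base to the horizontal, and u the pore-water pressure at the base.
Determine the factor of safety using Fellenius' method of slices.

FS = 1.92

Ordinary method of slices: FS = Σ[c'·Δl_i + (W_i cosα_i − u_i·Δl_i)·tanφ'] / Σ W_i sinα_i, with Δl_i = b_i / cosα_i.
Slice 1: Δl = 2.8/cos(-10.5°) = 2.848 m; N'_1 = 65·cos(-10.5°) − 4·2.848 = 52.5; c'Δl = 29.33; W sinα = -11.8
Slice 2: Δl = 1.4/cos(-3.3°) = 1.402 m; N'_2 = 75·cos(-3.3°) − 29·1.402 = 34.2; c'Δl = 14.44; W sinα = -4.3
Slice 3: Δl = 3.2/cos4.5° = 3.210 m; N'_3 = 260·cos4.5° − 28·3.210 = 169.3; c'Δl = 33.06; W sinα = 20.4
Slice 4: Δl = 2.3/cos14.0° = 2.370 m; N'_4 = 224·cos14.0° − 12·2.370 = 188.9; c'Δl = 24.42; W sinα = 54.2
Slice 5: Δl = 2.2/cos22.1° = 2.374 m; N'_5 = 185·cos22.1° − 12·2.374 = 142.9; c'Δl = 24.46; W sinα = 69.6
Slice 6: Δl = 3.1/cos32.2° = 3.663 m; N'_6 = 183·cos32.2° − 29·3.663 = 48.6; c'Δl = 37.73; W sinα = 97.5
Slice 7: Δl = 2.2/cos43.7° = 3.043 m; N'_7 = 47·cos43.7° − 9·3.043 = 6.6; c'Δl = 31.34; W sinα = 32.5
Σc'Δl = 194.8 kN/m; ΣN' = 643.1 kN/m; ΣW sinα = 258.0 kN/m
Resisting = 194.8 + 643.1·tan25.0° = 194.8 + 299.9 = 494.7 kN/m
FS = 494.7 / 258.0 = 1.917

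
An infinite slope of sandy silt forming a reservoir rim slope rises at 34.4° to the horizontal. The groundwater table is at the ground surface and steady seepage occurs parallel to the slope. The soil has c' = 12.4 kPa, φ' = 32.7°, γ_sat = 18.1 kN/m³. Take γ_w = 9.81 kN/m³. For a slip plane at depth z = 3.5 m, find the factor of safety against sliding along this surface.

FS = 0.85

With seepage parallel to the slope and the water table at the surface, the effective normal stress on the slip plane uses the buoyant unit weight γ' = γ_sat − γ_w while the driving shear stress uses γ_sat:
FS = [c' + γ' z cos²β tanφ'] / [γ_sat z sinβ cosβ]
γ' = 18.1 − 9.81 = 8.29 kN/m³
Numerator = 12.4 + 8.29·3.5·cos²34.4°·tan32.7° = 12.4 + 8.29·3.5·0.6808·0.6420 = 25.082 kPa
Denominator = 18.1·3.5·sin34.4°·cos34.4° = 18.1·3.5·0.5650·0.8251 = 29.531 kPa
FS = 25.082 / 29.531 = 0.849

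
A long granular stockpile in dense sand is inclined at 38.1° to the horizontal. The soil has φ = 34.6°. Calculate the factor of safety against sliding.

For a dry cohesionless infinite slope the factor of safety is FS = tanφ / tanβ.
FS = tan34.6° / tan38.1° = 0.6899 / 0.7841 = 0.880

FS = 0.88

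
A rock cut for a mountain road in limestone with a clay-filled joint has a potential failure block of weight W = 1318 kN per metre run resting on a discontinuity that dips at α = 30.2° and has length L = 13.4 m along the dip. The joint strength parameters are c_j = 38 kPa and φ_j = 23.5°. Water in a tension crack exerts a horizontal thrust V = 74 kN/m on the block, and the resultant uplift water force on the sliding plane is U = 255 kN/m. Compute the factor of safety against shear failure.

Resolving the block weight along and normal to the plane and applying the Mohr–Coulomb strength on the joint:
N' = W cosα − U − V sinα = 1318·cos30.2° − 255 − 74·sin30.2° = 846.9 kN/m
Driving force T = W sinα + V cosα = 1318·sin30.2° + 74·cos30.2° = 726.9 kN/m
Resisting force R = c_j·L + N'·tanφ_j = 38·13.4 + 846.9·tan23.5° = 509.2 + 368.2 = 877.4 kN/m
FS = R / T = 877.4 / 726.9 = 1.207

FS = 1.21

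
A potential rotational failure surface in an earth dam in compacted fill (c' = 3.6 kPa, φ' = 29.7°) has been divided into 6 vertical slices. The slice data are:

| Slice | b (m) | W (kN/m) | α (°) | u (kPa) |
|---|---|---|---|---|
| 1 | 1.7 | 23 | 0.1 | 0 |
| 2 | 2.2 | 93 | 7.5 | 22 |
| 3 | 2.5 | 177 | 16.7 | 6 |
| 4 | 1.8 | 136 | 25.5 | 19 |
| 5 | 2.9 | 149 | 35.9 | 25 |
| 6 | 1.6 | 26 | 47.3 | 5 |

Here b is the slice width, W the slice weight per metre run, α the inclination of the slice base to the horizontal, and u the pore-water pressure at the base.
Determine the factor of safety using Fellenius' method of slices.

Ordinary method of slices: FS = Σ[c'·Δl_i + (W_i cosα_i − u_i·Δl_i)·tanφ'] / Σ W_i sinα_i, with Δl_i = b_i / cosα_i.
Slice 1: Δl = 1.7/cos0.1° = 1.700 m; N'_1 = 23·cos0.1° − 0·1.700 = 23.0; c'Δl = 6.12; W sinα = 0.0
Slice 2: Δl = 2.2/cos7.5° = 2.219 m; N'_2 = 93·cos7.5° − 22·2.219 = 43.4; c'Δl = 7.99; W sinα = 12.1
Slice 3: Δl = 2.5/cos16.7° = 2.610 m; N'_3 = 177·cos16.7° − 6·2.610 = 153.9; c'Δl = 9.40; W sinα = 50.9
Slice 4: Δl = 1.8/cos25.5° = 1.994 m; N'_4 = 136·cos25.5° − 19·1.994 = 84.9; c'Δl = 7.18; W sinα = 58.5
Slice 5: Δl = 2.9/cos35.9° = 3.580 m; N'_5 = 149·cos35.9° − 25·3.580 = 31.2; c'Δl = 12.89; W sinα = 87.4
Slice 6: Δl = 1.6/cos47.3° = 2.359 m; N'_6 = 26·cos47.3° − 5·2.359 = 5.8; c'Δl = 8.49; W sinα = 19.1
Σc'Δl = 52.1 kN/m; ΣN' = 342.2 kN/m; ΣW sinα = 228.1 kN/m
Resisting = 52.1 + 342.2·tan29.7° = 52.1 + 195.2 = 247.2 kN/m
FS = 247.2 / 228.1 = 1.084

FS = 1.08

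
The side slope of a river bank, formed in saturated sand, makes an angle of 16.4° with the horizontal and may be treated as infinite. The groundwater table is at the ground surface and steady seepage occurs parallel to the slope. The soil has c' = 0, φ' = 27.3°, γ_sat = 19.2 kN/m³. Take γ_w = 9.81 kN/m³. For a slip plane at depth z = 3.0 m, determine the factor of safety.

With seepage parallel to the slope and the water table at the surface, the effective normal stress on the slip plane uses the buoyant unit weight γ' = γ_sat − γ_w while the driving shear stress uses γ_sat:
FS = [c' + γ' z cos²β tanφ'] / [γ_sat z sinβ cosβ]
(For c' = 0 this reduces to FS = (γ'/γ_sat)·tanφ'/tanβ.)
γ' = 19.2 − 9.81 = 9.39 kN/m³
Numerator = 0.0 + 9.39·3.0·cos²16.4°·tan27.3° = 0.0 + 9.39·3.0·0.9203·0.5161 = 13.381 kPa
Denominator = 19.2·3.0·sin16.4°·cos16.4° = 19.2·3.0·0.2823·0.9593 = 15.601 kPa
FS = 13.381 / 15.601 = 0.858

FS = 0.86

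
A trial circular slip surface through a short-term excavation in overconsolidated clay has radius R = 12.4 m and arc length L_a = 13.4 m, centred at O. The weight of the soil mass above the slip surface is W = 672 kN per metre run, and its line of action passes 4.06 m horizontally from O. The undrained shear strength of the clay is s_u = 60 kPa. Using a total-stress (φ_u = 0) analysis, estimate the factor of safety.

Taking moments about the centre O, the resisting moment is provided by the undrained shear strength acting along the arc:
M_R = s_u·L_a·R = 60·13.40·12.4 = 9969.6 kN·m/m
M_D = W·d = 672·4.06 = 2728.3 kN·m/m
FS = M_R / M_D = 9969.6 / 2728.3 = 3.654

FS = 3.65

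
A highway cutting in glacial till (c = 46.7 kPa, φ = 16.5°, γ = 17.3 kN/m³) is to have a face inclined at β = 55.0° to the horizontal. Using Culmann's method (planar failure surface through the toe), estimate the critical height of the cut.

H_c = 39.01 m

Culmann's analysis gives the critical failure plane at α_cr = (β + φ)/2 = (55.0 + 16.5)/2 = 35.8°, and the critical height
H_c = (4c/γ) · sinβ cosφ / [1 − cos(β − φ)]
    = (4·46.7/17.3) · sin55.0°·cos16.5° / [1 − cos(38.5°)]
    = 10.798 · 0.8192·0.9588 / [1 − 0.7826]
    = 10.798 · 0.7854 / 0.2174
    = 39.01 m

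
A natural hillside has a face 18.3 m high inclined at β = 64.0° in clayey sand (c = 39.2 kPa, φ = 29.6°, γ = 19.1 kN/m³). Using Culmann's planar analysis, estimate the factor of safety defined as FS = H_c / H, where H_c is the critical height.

FS = 2.00

H_c = (4c/γ) · sinβ cosφ / [1 − cos(β − φ)]
    = (4·39.2/19.1) · sin64.0°·cos29.6° / [1 − cos34.4°]
    = 8.209 · 0.7815 / 0.1749 = 36.68 m
FS = H_c / H = 36.68 / 18.3 = 2.005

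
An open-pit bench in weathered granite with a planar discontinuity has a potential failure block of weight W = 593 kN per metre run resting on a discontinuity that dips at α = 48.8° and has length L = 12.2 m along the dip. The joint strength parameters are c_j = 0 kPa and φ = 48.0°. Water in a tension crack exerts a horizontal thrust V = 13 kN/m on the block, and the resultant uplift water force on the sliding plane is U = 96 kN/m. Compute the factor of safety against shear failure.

Resolving the block weight along and normal to the plane and applying the Mohr–Coulomb strength on the joint:
N' = W cosα − U − V sinα = 593·cos48.8° − 96 − 13·sin48.8° = 284.8 kN/m
Driving force T = W sinα + V cosα = 593·sin48.8° + 13·cos48.8° = 454.7 kN/m
Resisting force R = c_j·L + N'·tanφ = 0·12.2 + 284.8·tan48.0° = 0.0 + 316.3 = 316.3 kN/m
FS = R / T = 316.3 / 454.7 = 0.696

FS = 0.70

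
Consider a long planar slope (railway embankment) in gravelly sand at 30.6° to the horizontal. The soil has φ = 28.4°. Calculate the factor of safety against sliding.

For a dry cohesionless infinite slope the factor of safety is FS = tanφ / tanβ.
FS = tan28.4° / tan30.6° = 0.5407 / 0.5914 = 0.914

FS = 0.91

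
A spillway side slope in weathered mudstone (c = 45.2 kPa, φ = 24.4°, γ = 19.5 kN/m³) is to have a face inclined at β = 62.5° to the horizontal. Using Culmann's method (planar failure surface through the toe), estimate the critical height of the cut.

Culmann's analysis gives the critical failure plane at α_cr = (β + φ)/2 = (62.5 + 24.4)/2 = 43.5°, and the critical height
H_c = (4c/γ) · sinβ cosφ / [1 − cos(β − φ)]
    = (4·45.2/19.5) · sin62.5°·cos24.4° / [1 − cos(38.1°)]
    = 9.272 · 0.8870·0.9107 / [1 − 0.7869]
    = 9.272 · 0.8078 / 0.2131
    = 35.15 m

H_c = 35.15 m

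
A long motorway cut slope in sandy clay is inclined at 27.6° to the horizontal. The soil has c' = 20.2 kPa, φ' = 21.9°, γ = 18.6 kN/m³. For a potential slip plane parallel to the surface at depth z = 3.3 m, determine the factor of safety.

For an infinite slope with a slip plane parallel to the surface (no pore pressure): FS = [c' + γz cos²β tanφ'] / [γz sinβ cosβ].
γz = 18.6·3.3 = 61.38 kN/m²
Numerator = 20.2 + 61.38·cos²27.6°·tan21.9° = 20.2 + 61.38·0.7854·0.4020 = 39.578 kPa
Denominator = 61.38·sin27.6°·cos27.6° = 61.38·0.4633·0.8862 = 25.201 kPa
FS = 39.578 / 25.201 = 1.571

FS = 1.57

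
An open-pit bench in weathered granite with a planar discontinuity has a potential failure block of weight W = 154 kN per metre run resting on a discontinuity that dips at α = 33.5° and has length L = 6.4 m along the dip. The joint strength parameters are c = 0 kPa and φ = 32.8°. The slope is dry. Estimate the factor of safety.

Resolving the block weight along and normal to the plane and applying the Mohr–Coulomb strength on the joint:
N' = W cosα = 154·cos33.5° = 128.4 kN/m
Driving force T = W sinα = 154·sin33.5° = 85.0 kN/m
Resisting force R = c·L + N'·tanφ = 0·6.4 + 128.4·tan32.8° = 0.0 + 82.8 = 82.8 kN/m
FS = R / T = 82.8 / 85.0 = 0.974

FS = 0.97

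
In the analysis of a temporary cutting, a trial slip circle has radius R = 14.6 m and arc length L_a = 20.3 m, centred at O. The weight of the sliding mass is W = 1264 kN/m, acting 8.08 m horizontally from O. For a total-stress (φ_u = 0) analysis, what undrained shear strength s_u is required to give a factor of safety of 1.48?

s_u = 51.0 kPa

FS = s_u·L_a·R / (W·d), so s_u = FS·W·d / (L_a·R).
s_u = 1.48·1264·8.08 / (20.30·14.6) = 15115.4 / 296.38 = 51.00 kPa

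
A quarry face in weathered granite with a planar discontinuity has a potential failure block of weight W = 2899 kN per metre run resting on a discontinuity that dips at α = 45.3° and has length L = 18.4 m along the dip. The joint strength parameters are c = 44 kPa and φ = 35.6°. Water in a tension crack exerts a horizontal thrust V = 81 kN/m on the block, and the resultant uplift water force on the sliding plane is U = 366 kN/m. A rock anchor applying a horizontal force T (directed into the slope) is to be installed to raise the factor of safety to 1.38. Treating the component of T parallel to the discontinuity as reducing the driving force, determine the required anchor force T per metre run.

Resolving forces along and normal to the sliding plane, with the horizontal anchor force T adding T·sinα to the effective normal force and T·cosα acting up the plane against the driving force:
FS = [cL + (W cosα − U − V sinα + T sinα) tanφ] / [W sinα + V cosα − T cosα]
Without the anchor: N' = 1615.6 kN/m, driving T_d = 2117.6 kN/m, resisting R = 44·18.4 + 1615.6·tan35.6° = 1966.2 kN/m, FS = 0.93.
Setting FS = 1.38 and solving for T:
1.38·(2117.6 − T cos45.3°) = 1966.2 + T sin45.3°·tan35.6°
T·(sin45.3°·tan35.6° + 1.38·cos45.3°) = 1.38·2117.6 − 1966.2
T·(0.7108·0.7159 + 1.38·0.7034) = 2922.3 − 1966.2 = 956.0
T·1.4796 = 956.0
T = 646.2 kN/m

T = 646 kN/m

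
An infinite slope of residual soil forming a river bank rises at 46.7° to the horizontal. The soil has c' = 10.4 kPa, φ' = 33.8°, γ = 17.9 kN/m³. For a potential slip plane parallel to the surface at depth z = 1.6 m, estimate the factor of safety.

FS = 1.36

For an infinite slope with a slip plane parallel to the surface (no pore pressure): FS = [c' + γz cos²β tanφ'] / [γz sinβ cosβ].
γz = 17.9·1.6 = 28.64 kN/m²
Numerator = 10.4 + 28.64·cos²46.7°·tan33.8° = 10.4 + 28.64·0.4703·0.6694 = 19.418 kPa
Denominator = 28.64·sin46.7°·cos46.7° = 28.64·0.7278·0.6858 = 14.295 kPa
FS = 19.418 / 14.295 = 1.358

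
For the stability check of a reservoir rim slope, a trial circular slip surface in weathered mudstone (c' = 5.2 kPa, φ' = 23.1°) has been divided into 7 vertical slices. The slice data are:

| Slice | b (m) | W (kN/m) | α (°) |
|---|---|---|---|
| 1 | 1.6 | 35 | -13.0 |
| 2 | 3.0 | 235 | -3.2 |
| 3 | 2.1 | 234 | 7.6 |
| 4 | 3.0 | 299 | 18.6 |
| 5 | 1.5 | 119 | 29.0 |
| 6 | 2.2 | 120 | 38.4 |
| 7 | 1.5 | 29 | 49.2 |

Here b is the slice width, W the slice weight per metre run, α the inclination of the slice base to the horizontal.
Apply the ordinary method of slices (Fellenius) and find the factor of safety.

FS = 1.98

Ordinary method of slices: FS = Σ[c'·Δl_i + (W_i cosα_i)·tanφ'] / Σ W_i sinα_i, with Δl_i = b_i / cosα_i.
Slice 1: Δl = 1.6/cos(-13.0°) = 1.642 m; N'_1 = 35·cos(-13.0°) = 34.1; c'Δl = 8.54; W sinα = -7.9
Slice 2: Δl = 3.0/cos(-3.2°) = 3.005 m; N'_2 = 235·cos(-3.2°) = 234.6; c'Δl = 15.62; W sinα = -13.1
Slice 3: Δl = 2.1/cos7.6° = 2.119 m; N'_3 = 234·cos7.6° = 231.9; c'Δl = 11.02; W sinα = 30.9
Slice 4: Δl = 3.0/cos18.6° = 3.165 m; N'_4 = 299·cos18.6° = 283.4; c'Δl = 16.46; W sinα = 95.4
Slice 5: Δl = 1.5/cos29.0° = 1.715 m; N'_5 = 119·cos29.0° = 104.1; c'Δl = 8.92; W sinα = 57.7
Slice 6: Δl = 2.2/cos38.4° = 2.807 m; N'_6 = 120·cos38.4° = 94.0; c'Δl = 14.60; W sinα = 74.5
Slice 7: Δl = 1.5/cos49.2° = 2.296 m; N'_7 = 29·cos49.2° = 18.9; c'Δl = 11.94; W sinα = 22.0
Σc'Δl = 87.1 kN/m; ΣN' = 1001.1 kN/m; ΣW sinα = 259.5 kN/m
Resisting = 87.1 + 1001.1·tan23.1° = 87.1 + 427.0 = 514.1 kN/m
FS = 514.1 / 259.5 = 1.981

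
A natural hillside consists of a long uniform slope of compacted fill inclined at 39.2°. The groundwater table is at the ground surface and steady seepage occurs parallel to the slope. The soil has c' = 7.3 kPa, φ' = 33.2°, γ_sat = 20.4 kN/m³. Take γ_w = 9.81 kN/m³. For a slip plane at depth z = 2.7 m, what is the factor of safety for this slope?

FS = 0.69

With seepage parallel to the slope and the water table at the surface, the effective normal stress on the slip plane uses the buoyant unit weight γ' = γ_sat − γ_w while the driving shear stress uses γ_sat:
FS = [c' + γ' z cos²β tanφ'] / [γ_sat z sinβ cosβ]
γ' = 20.4 − 9.81 = 10.59 kN/m³
Numerator = 7.3 + 10.59·2.7·cos²39.2°·tan33.2° = 7.3 + 10.59·2.7·0.6005·0.6544 = 18.537 kPa
Denominator = 20.4·2.7·sin39.2°·cos39.2° = 20.4·2.7·0.6320·0.7749 = 26.978 kPa
FS = 18.537 / 26.978 = 0.687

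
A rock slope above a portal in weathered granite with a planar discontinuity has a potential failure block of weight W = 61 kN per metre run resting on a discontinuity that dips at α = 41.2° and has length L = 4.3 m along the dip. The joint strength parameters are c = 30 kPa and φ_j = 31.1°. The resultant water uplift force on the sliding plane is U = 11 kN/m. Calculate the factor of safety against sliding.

FS = 3.73

Resolving the block weight along and normal to the plane and applying the Mohr–Coulomb strength on the joint:
N' = W cosα − U = 61·cos41.2° − 11 = 34.9 kN/m
Driving force T = W sinα = 61·sin41.2° = 40.2 kN/m
Resisting force R = c·L + N'·tanφ_j = 30·4.3 + 34.9·tan31.1° = 129.0 + 21.1 = 150.1 kN/m
FS = R / T = 150.1 / 40.2 = 3.734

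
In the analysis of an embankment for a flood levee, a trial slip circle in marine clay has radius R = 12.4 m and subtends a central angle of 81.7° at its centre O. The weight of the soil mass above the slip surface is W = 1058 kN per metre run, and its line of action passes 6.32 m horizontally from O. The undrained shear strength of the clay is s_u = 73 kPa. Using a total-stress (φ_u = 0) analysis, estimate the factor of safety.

FS = 2.39

Taking moments about the centre O, the resisting moment is provided by the undrained shear strength acting along the arc:
Arc length L_a = R·θ = 12.4·(81.7°·π/180) = 12.4·1.4259 = 17.68 m
M_R = s_u·L_a·R = 73·17.68·12.4 = 16005.4 kN·m/m
M_D = W·d = 1058·6.32 = 6686.6 kN·m/m
FS = M_R / M_D = 16005.4 / 6686.6 = 2.394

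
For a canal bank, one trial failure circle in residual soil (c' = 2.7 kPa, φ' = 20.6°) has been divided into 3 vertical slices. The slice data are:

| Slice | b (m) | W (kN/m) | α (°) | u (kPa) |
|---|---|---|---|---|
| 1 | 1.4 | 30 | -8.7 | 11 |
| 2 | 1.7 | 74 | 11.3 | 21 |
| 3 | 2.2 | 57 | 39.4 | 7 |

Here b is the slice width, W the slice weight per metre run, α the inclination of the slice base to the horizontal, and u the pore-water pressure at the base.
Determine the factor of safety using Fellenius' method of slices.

FS = 0.96

Ordinary method of slices: FS = Σ[c'·Δl_i + (W_i cosα_i − u_i·Δl_i)·tanφ'] / Σ W_i sinα_i, with Δl_i = b_i / cosα_i.
Slice 1: Δl = 1.4/cos(-8.7°) = 1.416 m; N'_1 = 30·cos(-8.7°) − 11·1.416 = 14.1; c'Δl = 3.82; W sinα = -4.5
Slice 2: Δl = 1.7/cos11.3° = 1.734 m; N'_2 = 74·cos11.3° − 21·1.734 = 36.2; c'Δl = 4.68; W sinα = 14.5
Slice 3: Δl = 2.2/cos39.4° = 2.847 m; N'_3 = 57·cos39.4° − 7·2.847 = 24.1; c'Δl = 7.69; W sinα = 36.2
Σc'Δl = 16.2 kN/m; ΣN' = 74.4 kN/m; ΣW sinα = 46.1 kN/m
Resisting = 16.2 + 74.4·tan20.6° = 16.2 + 27.9 = 44.1 kN/m
FS = 44.1 / 46.1 = 0.957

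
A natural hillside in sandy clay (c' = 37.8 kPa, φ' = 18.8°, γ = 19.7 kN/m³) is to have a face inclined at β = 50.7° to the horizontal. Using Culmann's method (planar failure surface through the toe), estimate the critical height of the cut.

Culmann's analysis gives the critical failure plane at α_cr = (β + φ')/2 = (50.7 + 18.8)/2 = 34.8°, and the critical height
H_c = (4c'/γ) · sinβ cosφ' / [1 − cos(β − φ')]
    = (4·37.8/19.7) · sin50.7°·cos18.8° / [1 − cos(31.9°)]
    = 7.675 · 0.7738·0.9466 / [1 − 0.8490]
    = 7.675 · 0.7326 / 0.1510
    = 37.23 m

H_c = 37.23 m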